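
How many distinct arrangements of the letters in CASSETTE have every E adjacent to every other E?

1260

Treat the 2 copies of E as a single block. The multiset to arrange is then {EE, A, C, S, S, T, T}, 7 items in all.
That gives (7)!/(2!·2!) = 1260 arrangements.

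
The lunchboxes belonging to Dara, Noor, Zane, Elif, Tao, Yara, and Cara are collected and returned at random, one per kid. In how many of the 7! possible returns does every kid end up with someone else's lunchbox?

1854

This is the derangement count D_7: permutations of 7 items with no fixed point.
By inclusion–exclusion this is Σ_{j=0}^{7} (−1)^j C(7,j)·(7−j)!.
Computing: 5040 − 5040 + 2520 − 840 + 210 − 42 + 7 − 1 = 1854.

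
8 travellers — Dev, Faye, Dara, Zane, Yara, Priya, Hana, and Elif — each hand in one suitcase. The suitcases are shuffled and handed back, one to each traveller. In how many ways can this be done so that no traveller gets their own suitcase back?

14833

Count assignments avoiding every fixed point. For any j of the 8 travellers fixed to their own suitcase, the other 8−j can be arranged in (8−j)! ways.
By inclusion–exclusion this is Σ_{j=0}^{8} (−1)^j C(8,j)·(8−j)!.
Computing: 40320 − 40320 + 20160 − 6720 + 1680 − 336 + 56 − 8 + 1 = 14833.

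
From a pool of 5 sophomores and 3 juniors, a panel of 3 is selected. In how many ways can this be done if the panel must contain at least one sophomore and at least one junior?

Total 3-person selections from all 8: C(8,3) = 56.
Subtract selections that omit an entire group: no sophomores → C(3,3) = 1; no juniors → C(5,3) = 10.
Both groups omitted at once is impossible, so 56 − 11 = 45.

45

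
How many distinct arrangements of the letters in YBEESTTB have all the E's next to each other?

Treat the 2 copies of E as a single block. The multiset to arrange is then {EE, B, B, S, T, T, Y}, 7 items in all.
That gives (7)!/(2!·2!) = 1260 arrangements.

1260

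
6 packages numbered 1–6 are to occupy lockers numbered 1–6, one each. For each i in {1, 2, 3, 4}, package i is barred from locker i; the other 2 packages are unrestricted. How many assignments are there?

362

Let Aᵢ (for 1 ≤ i ≤ 4) be the placements that put package i in its forbidden locker. Any j of these fix j positions, leaving (6−j)! ways to fill the rest, and there are C(4,j) ways to pick which j.
By inclusion–exclusion, the number of valid placements is Σ_{j=0}^{4} (−1)^j C(4,j)·(6−j)!.
Computing: 720 − 480 + 144 − 24 + 2 = 362.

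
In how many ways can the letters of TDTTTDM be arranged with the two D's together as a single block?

30

Treat the 2 copies of D as a single block. The multiset to arrange is then {DD, M, T, T, T, T}, 6 items in all.
That gives (6)!/(4!) = 30 arrangements.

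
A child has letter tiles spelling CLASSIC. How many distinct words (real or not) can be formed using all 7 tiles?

CLASSIC has 7 letters with C appearing twice and S appearing twice.
Dividing 7! = 5040 by 2!·2! = 4 for the repeated letters gives 1260.

1260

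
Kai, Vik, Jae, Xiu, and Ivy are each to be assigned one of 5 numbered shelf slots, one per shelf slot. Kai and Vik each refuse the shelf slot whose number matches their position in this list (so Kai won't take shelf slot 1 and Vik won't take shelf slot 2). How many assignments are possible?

78

Let Aᵢ (for i ∈ {1, 2}) be the placements that put person i in their forbidden shelf slot. Any j of these fix j positions, leaving (5−j)! ways to fill the rest, and there are C(2,j) ways to pick which j.
By inclusion–exclusion, the number of valid placements is Σ_{j=0}^{2} (−1)^j C(2,j)·(5−j)!.
Computing: 120 − 48 + 6 = 78.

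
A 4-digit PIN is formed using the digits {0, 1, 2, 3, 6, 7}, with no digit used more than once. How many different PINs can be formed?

360

Choose and order 4 of the 6 symbols: the first digit has 6 options, the next 5, then 4, 3.
That product is 6 × 5 × 4 × 3 = 360.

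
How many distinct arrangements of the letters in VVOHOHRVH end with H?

Fix H in the last position and arrange the remaining 8 letters.
Those 8 letters have H appearing twice, O appearing twice, and V appearing 3 times, giving (8)!/(3!·2!·2!) = 1680.

1680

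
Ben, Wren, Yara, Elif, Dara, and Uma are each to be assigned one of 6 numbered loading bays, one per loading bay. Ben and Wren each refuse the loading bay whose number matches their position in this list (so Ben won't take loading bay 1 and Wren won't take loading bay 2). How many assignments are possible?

Let Aᵢ (for i ∈ {1, 2}) be the placements that put person i in their forbidden loading bay. Any j of these fix j positions, leaving (6−j)! ways to fill the rest, and there are C(2,j) ways to pick which j.
By inclusion–exclusion, the number of valid placements is Σ_{j=0}^{2} (−1)^j C(2,j)·(6−j)!.
Computing: 720 − 240 + 24 = 504.

504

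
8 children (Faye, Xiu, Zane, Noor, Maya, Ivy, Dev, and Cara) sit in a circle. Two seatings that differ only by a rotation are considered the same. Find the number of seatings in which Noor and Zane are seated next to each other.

Glue Noor and Zane into a block (2 internal orders). Seating 7 units around a circle gives (6)! arrangements.
So 2 × (6)! = 2 × 720 = 1440.

1440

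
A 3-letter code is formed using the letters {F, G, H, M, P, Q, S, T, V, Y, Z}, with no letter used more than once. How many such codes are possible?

Choose and order 3 of the 11 symbols: the first letter has 11 options, the next 10, then 9.
11 × 10 × 9 = 990.

990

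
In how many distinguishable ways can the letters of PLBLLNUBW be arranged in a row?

30240

Letter multiplicities in PLBLLNUBW: B×2, L×3, N×1, P×1, U×1, W×1.
Dividing 9! = 362880 by 3!·2! = 12 for the repeated letters gives 30240.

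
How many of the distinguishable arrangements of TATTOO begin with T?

30

With the first slot taken by T, it remains to arrange the other 5 letters (ATTOO).
Those 5 letters have O appearing twice and T appearing twice, giving (5)!/(2!·2!) = 30.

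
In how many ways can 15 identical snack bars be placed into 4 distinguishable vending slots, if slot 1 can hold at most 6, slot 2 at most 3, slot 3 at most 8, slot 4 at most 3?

Ignoring the caps, the number of non-negative solutions to x_1+…+x_4 = 15 is C(18,3) = 816.
Subtract solutions that violate a single cap (substitute x_i' = x_i − (cap_i+1)): x_1 ≥ 7 gives C(11,3) = 165; x_2 ≥ 4 gives C(14,3) = 364; x_3 ≥ 9 gives C(9,3) = 84; x_4 ≥ 4 gives C(14,3) = 364. Together 977.
Add back pairs where two caps are both exceeded: 35 + 0 + 35 + 10 + 120 + 10 = 210.
Subtract triples: 0 + 1 + 0 + 0 = 1.
By inclusion–exclusion the count is 816 − 977 + 210 − 1 = 48.

48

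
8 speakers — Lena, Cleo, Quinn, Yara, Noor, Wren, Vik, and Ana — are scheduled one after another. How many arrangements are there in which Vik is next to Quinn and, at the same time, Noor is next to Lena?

Treat {Vik,Quinn} as one block (2 orders) and {Noor,Lena} as another (2 orders).
That leaves 6 units to arrange: 2 × 2 × 6! = 4 × 720 = 2880.

2880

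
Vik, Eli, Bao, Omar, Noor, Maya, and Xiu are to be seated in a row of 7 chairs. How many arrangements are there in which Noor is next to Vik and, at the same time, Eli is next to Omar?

480

Treat {Noor,Vik} as one block (2 orders) and {Eli,Omar} as another (2 orders).
That leaves 5 units to arrange: 2 × 2 × 5! = 4 × 120 = 480.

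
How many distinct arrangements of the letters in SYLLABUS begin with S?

2520

With the first slot taken by S, it remains to arrange the other 7 letters (YLLABUS).
Those 7 letters have L appearing twice, giving (7)!/(2!) = 2520.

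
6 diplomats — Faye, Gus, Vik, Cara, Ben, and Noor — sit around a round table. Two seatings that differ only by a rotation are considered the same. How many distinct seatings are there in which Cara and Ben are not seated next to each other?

All circular seatings of 6 people number (5)! = 120.
Seatings with Cara beside Ben: treat them as a block with 2 internal orders, giving 2 × (4)! = 48.
Subtracting, 120 − 48 = 72.

72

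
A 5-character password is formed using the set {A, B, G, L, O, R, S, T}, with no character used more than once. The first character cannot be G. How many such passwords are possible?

5880

The first character has 8−1 = 7 choices (anything except G).
The remaining 4 characters are filled from the other 7 symbols without repetition: 7 × 6 × 5 × 4 = 840.
Total: 7 × 840 = 5880.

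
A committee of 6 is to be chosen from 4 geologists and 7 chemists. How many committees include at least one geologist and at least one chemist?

455

Total 6-person selections from all 11: C(11,6) = 462.
Subtract selections that omit an entire group: no geologists → C(7,6) = 7; no chemists → C(4,6) = 0.
Both groups omitted at once is impossible, so 462 − 7 = 455.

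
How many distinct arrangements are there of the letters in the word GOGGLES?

The 7 letters of GOGGLES have repeats: G appearing 3 times.
The number of distinct arrangements is 7!/(3!) = 5040/6 = 840.

840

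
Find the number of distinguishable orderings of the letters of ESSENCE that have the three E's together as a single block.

Treat the 3 copies of E as a single block. The multiset to arrange is then {EEE, C, N, S, S}, 5 items in all.
That gives (5)!/(2!) = 60 arrangements.

60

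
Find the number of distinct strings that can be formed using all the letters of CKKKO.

20

CKKKO has 5 letters with K appearing 3 times.
So there are 5! / (3!) = 20 distinguishable arrangements.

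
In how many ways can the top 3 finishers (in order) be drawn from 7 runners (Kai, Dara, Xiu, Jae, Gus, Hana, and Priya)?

210

There are 7 choices for 1st place, 6 for 2nd, and 5 for 3rd.
That gives 7 × 6 × 5 = 210.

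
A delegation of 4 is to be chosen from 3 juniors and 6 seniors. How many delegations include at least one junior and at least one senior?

111

With no constraint there are C(9,4) = 126 possible selections.
Subtract selections that omit an entire group: no juniors → C(6,4) = 15; no seniors → C(3,4) = 0.
Both groups omitted at once is impossible, so 126 − 15 = 111.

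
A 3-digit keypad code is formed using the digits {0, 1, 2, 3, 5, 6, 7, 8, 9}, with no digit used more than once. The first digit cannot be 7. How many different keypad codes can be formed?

448

The first digit has 9−1 = 8 choices (anything except 7).
The remaining 2 digits are filled from the other 8 symbols without repetition: 8 × 7 = 56.
Total: 8 × 56 = 448.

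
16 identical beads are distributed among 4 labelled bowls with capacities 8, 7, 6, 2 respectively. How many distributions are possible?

84

Ignoring the caps, the number of non-negative solutions to x_1+…+x_4 = 16 is C(19,3) = 969.
Subtract solutions that violate a single cap (substitute x_i' = x_i − (cap_i+1)): x_1 ≥ 9 gives C(10,3) = 120; x_2 ≥ 8 gives C(11,3) = 165; x_3 ≥ 7 gives C(12,3) = 220; x_4 ≥ 3 gives C(16,3) = 560. Together 1065.
Add back pairs where two caps are both exceeded: 0 + 1 + 35 + 4 + 56 + 84 = 180.
By inclusion–exclusion the count is 969 − 1065 + 180 = 84.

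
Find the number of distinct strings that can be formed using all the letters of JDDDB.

20

Letter multiplicities in JDDDB: B×1, D×3, J×1.
So there are 5! / (3!) = 20 distinguishable arrangements.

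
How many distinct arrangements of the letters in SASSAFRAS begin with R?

280

Fix R in the first position and arrange the remaining 8 letters.
Those 8 letters have A appearing 3 times and S appearing 4 times, giving (8)!/(4!·3!) = 280.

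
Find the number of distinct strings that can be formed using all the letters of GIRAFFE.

2520

Letter multiplicities in GIRAFFE: A×1, E×1, F×2, G×1, I×1, R×1.
So there are 7! / (2!) = 2520 distinguishable arrangements.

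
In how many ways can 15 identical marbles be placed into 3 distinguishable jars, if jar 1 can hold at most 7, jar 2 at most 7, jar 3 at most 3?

Ignoring the caps, the number of non-negative solutions to x_1+…+x_3 = 15 is C(17,2) = 136.
Subtract solutions that violate a single cap (substitute x_i' = x_i − (cap_i+1)): x_1 ≥ 8 gives C(9,2) = 36; x_2 ≥ 8 gives C(9,2) = 36; x_3 ≥ 4 gives C(13,2) = 78. Together 150.
Add back pairs where two caps are both exceeded: 0 + 10 + 10 = 20.
By inclusion–exclusion the count is 136 − 150 + 20 = 6.

6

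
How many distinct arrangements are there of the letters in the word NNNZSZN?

105

Letter multiplicities in NNNZSZN: N×4, S×1, Z×2.
So there are 7! / (4!·2!) = 105 distinguishable arrangements.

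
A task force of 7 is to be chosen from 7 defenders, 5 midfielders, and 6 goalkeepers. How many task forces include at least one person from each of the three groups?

28987

Total 7-person selections from all 18: C(18,7) = 31824.
Selections missing a whole group: no defenders → C(11,7) = 330; no midfielders → C(13,7) = 1716; no goalkeepers → C(12,7) = 792.
Add back selections omitting two groups (i.e. drawn from a single group): C(7,7) + C(5,7) + C(6,7) = 1.
By inclusion–exclusion: 31824 − 2838 + 1 = 28987.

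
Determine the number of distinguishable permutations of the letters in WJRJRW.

90

The 6 letters of WJRJRW have repeats: J appearing twice, R appearing twice, and W appearing twice.
Dividing 6! = 720 by 2!·2!·2! = 8 for the repeated letters gives 90.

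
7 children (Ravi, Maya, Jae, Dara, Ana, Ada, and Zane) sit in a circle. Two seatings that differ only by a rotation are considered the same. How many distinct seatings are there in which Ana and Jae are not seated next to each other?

480

All circular seatings of 7 people number (6)! = 720.
Seatings with Ana beside Jae: treat them as a block with 2 internal orders, giving 2 × (5)! = 240.
Subtracting, 720 − 240 = 480.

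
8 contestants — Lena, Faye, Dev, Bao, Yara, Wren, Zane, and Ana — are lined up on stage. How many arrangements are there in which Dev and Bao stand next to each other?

10080

Place the 6 others and the Dev-Bao pair as 7 objects in a line; the pair has 2 internal arrangements.
So the count is 2·(7)! = 10080.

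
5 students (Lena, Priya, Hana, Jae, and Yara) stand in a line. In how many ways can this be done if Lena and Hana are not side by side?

There are 5! = 120 arrangements in all. If Lena and Hana are adjacent, merging them into one block gives 2·(4)! = 48 arrangements.
So 120 − 48 = 72 arrangements keep them apart.

72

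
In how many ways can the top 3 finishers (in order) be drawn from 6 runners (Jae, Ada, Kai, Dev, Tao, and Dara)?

This is an ordered selection of 3 from 6: P(6,3).
That gives 6 × 5 × 4 = 120.

120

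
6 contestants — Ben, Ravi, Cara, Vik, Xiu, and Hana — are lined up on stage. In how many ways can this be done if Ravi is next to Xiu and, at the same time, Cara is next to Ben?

Treat {Ravi,Xiu} as one block (2 orders) and {Cara,Ben} as another (2 orders).
That leaves 4 units to arrange: 2 × 2 × 4! = 4 × 24 = 96.

96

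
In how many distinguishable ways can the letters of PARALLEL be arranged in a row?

3360

Letter multiplicities in PARALLEL: A×2, E×1, L×3, P×1, R×1.
So there are 8! / (3!·2!) = 3360 distinguishable arrangements.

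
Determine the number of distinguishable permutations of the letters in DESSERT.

1260

Letter multiplicities in DESSERT: D×1, E×2, R×1, S×2, T×1.
The number of distinct arrangements is 7!/(2!·2!) = 5040/4 = 1260.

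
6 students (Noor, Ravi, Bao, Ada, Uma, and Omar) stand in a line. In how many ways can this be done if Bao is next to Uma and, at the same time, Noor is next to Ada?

Treat {Bao,Uma} as one block (2 orders) and {Noor,Ada} as another (2 orders).
That leaves 4 units to arrange: 2 × 2 × 4! = 4 × 24 = 96.

96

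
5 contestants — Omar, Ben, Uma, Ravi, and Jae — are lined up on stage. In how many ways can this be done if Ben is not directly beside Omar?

72

Of the 5! = 120 arrangements, those with Ben and Omar adjacent number 2 × 4! = 48 (treat the pair as a block with 2 internal orders).
So 120 − 48 = 72 arrangements keep them apart.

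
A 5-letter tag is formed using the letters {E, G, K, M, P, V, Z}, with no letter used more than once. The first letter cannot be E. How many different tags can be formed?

The first letter has 7−1 = 6 choices (anything except E).
The remaining 4 letters are filled from the other 6 symbols without repetition: 6 × 5 × 4 × 3 = 360.
Total: 6 × 360 = 2160.

2160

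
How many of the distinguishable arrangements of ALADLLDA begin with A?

Fix A in the first position and arrange the remaining 7 letters.
Those 7 letters have A appearing twice, D appearing twice, and L appearing 3 times, giving (7)!/(3!·2!·2!) = 210.

210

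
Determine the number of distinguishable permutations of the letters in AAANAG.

30

The 6 letters of AAANAG have repeats: A appearing 4 times.
The number of distinct arrangements is 6!/(4!) = 720/24 = 30.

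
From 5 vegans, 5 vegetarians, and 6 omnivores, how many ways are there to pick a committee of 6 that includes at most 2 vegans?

Split by how many vegans are chosen (0 through 2).
Sum: C(5,0)·C(11,6) + C(5,1)·C(11,5) + C(5,2)·C(11,4) = 462 + 2310 + 3300 = 6072.

6072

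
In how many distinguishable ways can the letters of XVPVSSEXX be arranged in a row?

15120

XVPVSSEXX has 9 letters with S appearing twice, V appearing twice, and X appearing 3 times.
Dividing 9! = 362880 by 3!·2!·2! = 24 for the repeated letters gives 15120.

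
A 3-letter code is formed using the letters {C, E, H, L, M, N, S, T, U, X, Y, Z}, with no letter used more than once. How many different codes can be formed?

1320

Choose and order 3 of the 12 symbols: the first letter has 12 options, the next 11, then 10.
12 × 11 × 10 = 1320.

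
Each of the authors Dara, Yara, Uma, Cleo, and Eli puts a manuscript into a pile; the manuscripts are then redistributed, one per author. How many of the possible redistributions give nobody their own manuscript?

This is the derangement count D_5: permutations of 5 items with no fixed point.
By inclusion–exclusion this is Σ_{j=0}^{5} (−1)^j C(5,j)·(5−j)!.
Computing: 120 − 120 + 60 − 20 + 5 − 1 = 44.

44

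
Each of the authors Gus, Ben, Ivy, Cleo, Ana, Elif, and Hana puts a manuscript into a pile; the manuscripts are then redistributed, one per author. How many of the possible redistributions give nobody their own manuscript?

Count assignments avoiding every fixed point. For any j of the 7 authors fixed to their own manuscript, the other 7−j can be arranged in (7−j)! ways.
By inclusion–exclusion this is Σ_{j=0}^{7} (−1)^j C(7,j)·(7−j)!.
Computing: 5040 − 5040 + 2520 − 840 + 210 − 42 + 7 − 1 = 1854.

1854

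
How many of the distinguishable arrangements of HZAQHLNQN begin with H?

With the first slot taken by H, it remains to arrange the other 8 letters (ZAQHLNQN).
Those 8 letters have N appearing twice and Q appearing twice, giving (8)!/(2!·2!) = 10080.

10080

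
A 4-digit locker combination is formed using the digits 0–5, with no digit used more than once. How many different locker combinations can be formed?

360

This is a permutation of 4 out of 6: P(6,4) = 6!/2!.
That product is 6 × 5 × 4 × 3 = 360.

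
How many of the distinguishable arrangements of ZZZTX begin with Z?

12

Fix Z in the first position and arrange the remaining 4 letters.
Those 4 letters have Z appearing twice, giving (4)!/(2!) = 12.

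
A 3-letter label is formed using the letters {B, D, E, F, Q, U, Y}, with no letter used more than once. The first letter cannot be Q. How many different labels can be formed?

The first letter has 7−1 = 6 choices (anything except Q).
The remaining 2 letters are filled from the other 6 symbols without repetition: 6 × 5 = 30.
Total: 6 × 30 = 180.

180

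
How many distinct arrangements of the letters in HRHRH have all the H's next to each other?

3

Treat the 3 copies of H as a single block. The multiset to arrange is then {HHH, R, R}, 3 items in all.
That gives (3)!/(2!) = 3 arrangements.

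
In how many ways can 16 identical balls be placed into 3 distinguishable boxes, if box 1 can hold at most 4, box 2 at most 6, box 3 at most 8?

Without the upper bounds there are C(18,2) = 153 ways to split 16 among 3 boxes.
Subtract solutions that violate a single cap (substitute x_i' = x_i − (cap_i+1)): x_1 ≥ 5 gives C(13,2) = 78; x_2 ≥ 7 gives C(11,2) = 55; x_3 ≥ 9 gives C(9,2) = 36. Together 169.
Add back pairs where two caps are both exceeded: 15 + 6 + 1 = 22.
By inclusion–exclusion the count is 153 − 169 + 22 = 6.

6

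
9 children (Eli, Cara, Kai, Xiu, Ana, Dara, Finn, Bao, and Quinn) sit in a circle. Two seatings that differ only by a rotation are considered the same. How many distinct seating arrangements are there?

40320

Around a circle, 9 distinct people have 9!/9 = (8)! = 40320 rotationally distinct seatings.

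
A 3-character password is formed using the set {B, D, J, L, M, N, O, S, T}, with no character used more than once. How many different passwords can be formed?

504

Choose and order 3 of the 9 symbols: the first character has 9 options, the next 8, then 7.
9 × 8 × 7 = 504.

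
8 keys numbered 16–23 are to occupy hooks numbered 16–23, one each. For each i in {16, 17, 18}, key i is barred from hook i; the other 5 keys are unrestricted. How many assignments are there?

Let Aᵢ (for i ∈ {16, 17, 18}) be the placements that put key i in its forbidden hook. Any j of these fix j positions, leaving (8−j)! ways to fill the rest, and there are C(3,j) ways to pick which j.
By inclusion–exclusion, the number of valid placements is Σ_{j=0}^{3} (−1)^j C(3,j)·(8−j)!.
Computing: 40320 − 15120 + 2160 − 120 = 27240.

27240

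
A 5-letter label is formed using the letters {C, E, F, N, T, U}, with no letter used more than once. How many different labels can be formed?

720

With no repetition, fill the 5 letters in order: 6 choices, then 5, down to 2.
That product is 6 × 5 × 4 × 3 × 2 = 720.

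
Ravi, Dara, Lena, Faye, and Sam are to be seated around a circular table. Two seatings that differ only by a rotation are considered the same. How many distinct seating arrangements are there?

24

Fix one person's seat to break rotational symmetry; the remaining 4 people can be arranged in (4)! = 24 ways.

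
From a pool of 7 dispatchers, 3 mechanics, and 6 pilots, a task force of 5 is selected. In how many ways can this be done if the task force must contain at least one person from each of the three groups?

2730

Total 5-person selections from all 16: C(16,5) = 4368.
Selections missing a whole group: no dispatchers → C(9,5) = 126; no mechanics → C(13,5) = 1287; no pilots → C(10,5) = 252.
Add back selections omitting two groups (i.e. drawn from a single group): C(7,5) + C(3,5) + C(6,5) = 27.
By inclusion–exclusion: 4368 − 1665 + 27 = 2730.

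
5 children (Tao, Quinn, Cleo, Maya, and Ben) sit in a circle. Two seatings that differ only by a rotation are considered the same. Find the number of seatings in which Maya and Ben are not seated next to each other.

All circular seatings of 5 people number (4)! = 24.
Seatings with Maya beside Ben: treat them as a block with 2 internal orders, giving 2 × (3)! = 12.
Subtracting, 24 − 12 = 12.

12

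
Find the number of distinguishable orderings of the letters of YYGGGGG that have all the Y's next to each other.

6

Treat the 2 copies of Y as a single block. The multiset to arrange is then {YY, G, G, G, G, G}, 6 items in all.
That gives (6)!/(5!) = 6 arrangements.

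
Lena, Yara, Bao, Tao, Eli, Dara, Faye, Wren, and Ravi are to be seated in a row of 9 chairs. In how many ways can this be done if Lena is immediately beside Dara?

Treat {Lena, Dara} as a single unit. There are 8 units to order, and the pair itself can be ordered 2 ways.
That gives 2 × 8! = 2 × 40320 = 80640.

80640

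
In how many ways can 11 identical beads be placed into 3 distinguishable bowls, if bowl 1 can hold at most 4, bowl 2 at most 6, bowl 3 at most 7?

25

Ignoring the caps, the number of non-negative solutions to x_1+…+x_3 = 11 is C(13,2) = 78.
Subtract solutions that violate a single cap (substitute x_i' = x_i − (cap_i+1)): x_1 ≥ 5 gives C(8,2) = 28; x_2 ≥ 7 gives C(6,2) = 15; x_3 ≥ 8 gives C(5,2) = 10. Together 53.
No two caps can be exceeded simultaneously, so the pair terms are all 0.
By inclusion–exclusion the count is 78 − 53 + 0 = 25.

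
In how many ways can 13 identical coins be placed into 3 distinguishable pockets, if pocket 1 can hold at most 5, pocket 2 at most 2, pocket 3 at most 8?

6

By stars and bars, unrestricted non-negative solutions to x_1+…+x_3 = 13 number C(13+2,2) = 105.
Subtract solutions that violate a single cap (substitute x_i' = x_i − (cap_i+1)): x_1 ≥ 6 gives C(9,2) = 36; x_2 ≥ 3 gives C(12,2) = 66; x_3 ≥ 9 gives C(6,2) = 15. Together 117.
Add back pairs where two caps are both exceeded: 15 + 0 + 3 = 18.
By inclusion–exclusion the count is 105 − 117 + 18 = 6.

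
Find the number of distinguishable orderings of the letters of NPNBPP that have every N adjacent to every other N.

Treat the 2 copies of N as a single block. The multiset to arrange is then {NN, B, P, P, P}, 5 items in all.
That gives (5)!/(3!) = 20 arrangements.

20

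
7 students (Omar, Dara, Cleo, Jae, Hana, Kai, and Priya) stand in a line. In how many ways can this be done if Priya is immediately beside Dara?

1440

Treat {Priya, Dara} as a single unit. There are 6 units to order, and the pair itself can be ordered 2 ways.
So the count is 2·(6)! = 1440.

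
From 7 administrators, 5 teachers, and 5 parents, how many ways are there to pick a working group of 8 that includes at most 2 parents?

Split by how many parents are chosen (0 through 2).
Sum: C(5,0)·C(12,8) + C(5,1)·C(12,7) + C(5,2)·C(12,6) = 495 + 3960 + 9240 = 13695.

13695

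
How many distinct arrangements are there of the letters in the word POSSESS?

210

Letter multiplicities in POSSESS: E×1, O×1, P×1, S×4.
So there are 7! / (4!) = 210 distinguishable arrangements.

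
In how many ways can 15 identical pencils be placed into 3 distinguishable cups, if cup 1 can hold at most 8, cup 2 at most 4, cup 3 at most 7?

15

Without the upper bounds there are C(17,2) = 136 ways to split 15 among 3 cups.
Subtract solutions that violate a single cap (substitute x_i' = x_i − (cap_i+1)): x_1 ≥ 9 gives C(8,2) = 28; x_2 ≥ 5 gives C(12,2) = 66; x_3 ≥ 8 gives C(9,2) = 36. Together 130.
Add back pairs where two caps are both exceeded: 3 + 0 + 6 = 9.
By inclusion–exclusion the count is 136 − 130 + 9 = 15.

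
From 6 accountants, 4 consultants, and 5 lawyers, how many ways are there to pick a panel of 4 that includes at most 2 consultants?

1320

Split by how many consultants are chosen (0 through 2).
Sum: C(4,0)·C(11,4) + C(4,1)·C(11,3) + C(4,2)·C(11,2) = 330 + 660 + 330 = 1320.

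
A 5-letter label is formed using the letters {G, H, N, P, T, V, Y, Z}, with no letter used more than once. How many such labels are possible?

This is a permutation of 5 out of 8: P(8,5) = 8!/3!.
8 × 7 × 6 × 5 × 4 = 6720.

6720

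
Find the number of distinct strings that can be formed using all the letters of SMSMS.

Letter multiplicities in SMSMS: M×2, S×3.
So there are 5! / (3!·2!) = 10 distinguishable arrangements.

10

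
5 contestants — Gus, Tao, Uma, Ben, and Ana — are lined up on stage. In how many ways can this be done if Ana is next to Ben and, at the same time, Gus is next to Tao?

Treat {Ana,Ben} as one block (2 orders) and {Gus,Tao} as another (2 orders).
That leaves 3 units to arrange: 2 × 2 × 3! = 4 × 6 = 24.

24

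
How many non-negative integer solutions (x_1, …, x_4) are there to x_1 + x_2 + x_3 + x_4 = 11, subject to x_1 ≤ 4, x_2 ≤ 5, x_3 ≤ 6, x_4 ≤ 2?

59

Ignoring the caps, the number of non-negative solutions to x_1+…+x_4 = 11 is C(14,3) = 364.
Subtract solutions that violate a single cap (substitute x_i' = x_i − (cap_i+1)): x_1 ≥ 5 gives C(9,3) = 84; x_2 ≥ 6 gives C(8,3) = 56; x_3 ≥ 7 gives C(7,3) = 35; x_4 ≥ 3 gives C(11,3) = 165. Together 340.
Add back pairs where two caps are both exceeded: 1 + 0 + 20 + 0 + 10 + 4 = 35.
By inclusion–exclusion the count is 364 − 340 + 35 = 59.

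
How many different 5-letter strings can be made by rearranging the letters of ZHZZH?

The 5 letters of ZHZZH have repeats: H appearing twice and Z appearing 3 times.
Dividing 5! = 120 by 3!·2! = 12 for the repeated letters gives 10.

10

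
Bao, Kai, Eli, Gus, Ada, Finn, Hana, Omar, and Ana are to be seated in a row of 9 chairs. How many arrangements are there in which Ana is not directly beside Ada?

282240

There are 9! = 362880 arrangements in all. If Ana and Ada are adjacent, merging them into one block gives 2·(8)! = 80640 arrangements.
So 362880 − 80640 = 282240 arrangements keep them apart.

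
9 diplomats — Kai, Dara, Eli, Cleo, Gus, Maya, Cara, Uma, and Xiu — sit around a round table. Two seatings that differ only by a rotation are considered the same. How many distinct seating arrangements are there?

Fix one person's seat to break rotational symmetry; the remaining 8 people can be arranged in (8)! = 40320 ways.

40320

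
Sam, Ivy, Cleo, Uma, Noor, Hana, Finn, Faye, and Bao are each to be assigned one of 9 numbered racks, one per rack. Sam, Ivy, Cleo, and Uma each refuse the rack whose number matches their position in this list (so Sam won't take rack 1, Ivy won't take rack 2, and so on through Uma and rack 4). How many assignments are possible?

Let Aᵢ (for 1 ≤ i ≤ 4) be the placements that put person i in their forbidden rack. Any j of these fix j positions, leaving (9−j)! ways to fill the rest, and there are C(4,j) ways to pick which j.
By inclusion–exclusion, the number of valid placements is Σ_{j=0}^{4} (−1)^j C(4,j)·(9−j)!.
Computing: 362880 − 161280 + 30240 − 2880 + 120 = 229080.

229080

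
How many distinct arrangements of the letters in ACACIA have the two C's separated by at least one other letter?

40

Total arrangements of ACACIA: 6!/(3!·2!) = 60.
Arrangements with the C's together: treat CC as one letter, giving (5)!/(3!) = 20.
Hence 60 − 20 = 40.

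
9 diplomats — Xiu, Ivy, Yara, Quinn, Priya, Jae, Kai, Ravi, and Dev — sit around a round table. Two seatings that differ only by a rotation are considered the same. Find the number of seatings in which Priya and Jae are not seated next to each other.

Without the restriction there are (8)! = 40320 seatings.
Those with Priya next to Jae: fuse the pair into one unit and seat 8 units around a circle — 2·(7)! = 10080.
Subtracting, 40320 − 10080 = 30240.

30240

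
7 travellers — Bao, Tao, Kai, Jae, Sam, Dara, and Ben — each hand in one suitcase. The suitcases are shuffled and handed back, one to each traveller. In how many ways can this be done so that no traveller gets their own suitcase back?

1854

Count assignments avoiding every fixed point. For any j of the 7 travellers fixed to their own suitcase, the other 7−j can be arranged in (7−j)! ways.
By inclusion–exclusion this is Σ_{j=0}^{7} (−1)^j C(7,j)·(7−j)!.
Computing: 5040 − 5040 + 2520 − 840 + 210 − 42 + 7 − 1 = 1854.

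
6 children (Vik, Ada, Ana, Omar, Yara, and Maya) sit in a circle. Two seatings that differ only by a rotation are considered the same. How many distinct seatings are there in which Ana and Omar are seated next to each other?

48

Glue Ana and Omar into a block (2 internal orders). Seating 5 units around a circle gives (4)! arrangements.
So 2 × (4)! = 2 × 24 = 48.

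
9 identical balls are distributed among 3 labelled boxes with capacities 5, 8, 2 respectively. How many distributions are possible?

17

Without the upper bounds there are C(11,2) = 55 ways to split 9 among 3 boxes.
Subtract solutions that violate a single cap (substitute x_i' = x_i − (cap_i+1)): x_1 ≥ 6 gives C(5,2) = 10; x_2 ≥ 9 gives C(2,2) = 1; x_3 ≥ 3 gives C(8,2) = 28. Together 39.
Add back pairs where two caps are both exceeded: 0 + 1 + 0 = 1.
By inclusion–exclusion the count is 55 − 39 + 1 = 17.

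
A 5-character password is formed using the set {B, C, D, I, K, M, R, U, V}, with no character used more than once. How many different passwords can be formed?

15120

This is a permutation of 5 out of 9: P(9,5) = 9!/4!.
9 × 8 × 7 × 6 × 5 = 15120.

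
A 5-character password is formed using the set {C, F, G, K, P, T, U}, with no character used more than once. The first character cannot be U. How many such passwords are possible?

The first character has 7−1 = 6 choices (anything except U).
The remaining 4 characters are filled from the other 6 symbols without repetition: 6 × 5 × 4 × 3 = 360.
Total: 6 × 360 = 2160.

2160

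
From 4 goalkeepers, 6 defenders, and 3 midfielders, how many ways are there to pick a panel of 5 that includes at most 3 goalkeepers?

1278

Split by how many goalkeepers are chosen (0 through 3).
Sum: C(4,0)·C(9,5) + C(4,1)·C(9,4) + C(4,2)·C(9,3) + C(4,3)·C(9,2) = 126 + 504 + 504 + 144 = 1278.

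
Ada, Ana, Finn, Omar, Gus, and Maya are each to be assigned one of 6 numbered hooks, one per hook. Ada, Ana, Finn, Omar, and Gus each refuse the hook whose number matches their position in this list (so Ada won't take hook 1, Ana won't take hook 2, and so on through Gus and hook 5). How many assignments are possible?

Let Aᵢ (for 1 ≤ i ≤ 5) be the placements that put person i in their forbidden hook. Any j of these fix j positions, leaving (6−j)! ways to fill the rest, and there are C(5,j) ways to pick which j.
By inclusion–exclusion, the number of valid placements is Σ_{j=0}^{5} (−1)^j C(5,j)·(6−j)!.
Computing: 720 − 600 + 240 − 60 + 10 − 1 = 309.

309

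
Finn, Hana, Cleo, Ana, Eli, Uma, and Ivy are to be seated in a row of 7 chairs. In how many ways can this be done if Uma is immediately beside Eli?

1440

Treat {Uma, Eli} as a single unit. There are 6 units to order, and the pair itself can be ordered 2 ways.
That gives 2 × 6! = 2 × 720 = 1440.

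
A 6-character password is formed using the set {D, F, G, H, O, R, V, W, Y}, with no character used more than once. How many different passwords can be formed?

60480

This is a permutation of 6 out of 9: P(9,6) = 9!/3!.
That product is 9 × 8 × 7 × 6 × 5 × 4 = 60480.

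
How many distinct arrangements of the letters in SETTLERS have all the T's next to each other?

1260

Treat the 2 copies of T as a single block. The multiset to arrange is then {TT, E, E, L, R, S, S}, 7 items in all.
That gives (7)!/(2!·2!) = 1260 arrangements.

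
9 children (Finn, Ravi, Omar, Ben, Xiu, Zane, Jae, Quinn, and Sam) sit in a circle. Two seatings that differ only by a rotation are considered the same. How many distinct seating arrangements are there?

40320

Fix one person's seat to break rotational symmetry; the remaining 8 people can be arranged in (8)! = 40320 ways.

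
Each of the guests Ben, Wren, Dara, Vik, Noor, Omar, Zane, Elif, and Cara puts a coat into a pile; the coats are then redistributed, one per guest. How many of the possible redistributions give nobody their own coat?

133496

Count assignments avoiding every fixed point. For any j of the 9 guests fixed to their own coat, the other 9−j can be arranged in (9−j)! ways.
By inclusion–exclusion this is Σ_{j=0}^{9} (−1)^j C(9,j)·(9−j)!.
Computing: 362880 − 362880 + 181440 − 60480 + 15120 − 3024 + 504 − 72 + 9 − 1 = 133496.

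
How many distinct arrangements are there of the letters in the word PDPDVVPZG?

PDPDVVPZG has 9 letters with D appearing twice, P appearing 3 times, and V appearing twice.
Dividing 9! = 362880 by 3!·2!·2! = 24 for the repeated letters gives 15120.

15120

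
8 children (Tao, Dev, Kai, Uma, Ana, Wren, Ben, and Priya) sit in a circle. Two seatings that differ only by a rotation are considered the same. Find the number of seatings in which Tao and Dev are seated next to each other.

Treat {Tao, Dev} as one unit (2 internal orders) and seat the resulting 7 units around the table: (6)! circular arrangements.
So 2 × (6)! = 2 × 720 = 1440.

1440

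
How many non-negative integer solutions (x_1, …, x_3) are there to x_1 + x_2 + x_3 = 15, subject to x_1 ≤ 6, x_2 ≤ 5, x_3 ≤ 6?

By stars and bars, unrestricted non-negative solutions to x_1+…+x_3 = 15 number C(15+2,2) = 136.
Subtract solutions that violate a single cap (substitute x_i' = x_i − (cap_i+1)): x_1 ≥ 7 gives C(10,2) = 45; x_2 ≥ 6 gives C(11,2) = 55; x_3 ≥ 7 gives C(10,2) = 45. Together 145.
Add back pairs where two caps are both exceeded: 6 + 3 + 6 = 15.
By inclusion–exclusion the count is 136 − 145 + 15 = 6.

6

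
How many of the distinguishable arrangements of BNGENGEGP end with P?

1680

Fix P in the last position and arrange the remaining 8 letters.
Those 8 letters have E appearing twice, G appearing 3 times, and N appearing twice, giving (8)!/(3!·2!·2!) = 1680.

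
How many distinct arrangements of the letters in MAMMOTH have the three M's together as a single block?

Treat the 3 copies of M as a single block. The multiset to arrange is then {MMM, A, H, O, T}, 5 items in all.
All 5 items are distinct, so there are (5)! = 120 arrangements.

120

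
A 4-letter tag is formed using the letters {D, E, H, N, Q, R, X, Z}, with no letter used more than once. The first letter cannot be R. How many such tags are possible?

The first letter has 8−1 = 7 choices (anything except R).
The remaining 3 letters are filled from the other 7 symbols without repetition: 7 × 6 × 5 = 210.
Total: 7 × 210 = 1470.

1470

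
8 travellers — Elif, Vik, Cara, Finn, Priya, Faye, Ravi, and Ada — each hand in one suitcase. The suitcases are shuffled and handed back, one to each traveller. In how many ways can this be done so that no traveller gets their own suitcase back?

14833

Let Aᵢ be the assignments in which traveller i gets their own suitcase. We want the size of the complement of A₁∪…∪A_8.
By inclusion–exclusion this is Σ_{j=0}^{8} (−1)^j C(8,j)·(8−j)!.
Computing: 40320 − 40320 + 20160 − 6720 + 1680 − 336 + 56 − 8 + 1 = 14833.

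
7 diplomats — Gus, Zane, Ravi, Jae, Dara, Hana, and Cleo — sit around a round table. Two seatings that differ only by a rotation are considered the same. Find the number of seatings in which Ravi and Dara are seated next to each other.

240

Glue Ravi and Dara into a block (2 internal orders). Seating 6 units around a circle gives (5)! arrangements.
So 2 × (5)! = 2 × 120 = 240.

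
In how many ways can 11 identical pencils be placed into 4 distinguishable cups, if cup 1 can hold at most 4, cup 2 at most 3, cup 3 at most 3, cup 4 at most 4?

Ignoring the caps, the number of non-negative solutions to x_1+…+x_4 = 11 is C(14,3) = 364.
Subtract solutions that violate a single cap (substitute x_i' = x_i − (cap_i+1)): x_1 ≥ 5 gives C(9,3) = 84; x_2 ≥ 4 gives C(10,3) = 120; x_3 ≥ 4 gives C(10,3) = 120; x_4 ≥ 5 gives C(9,3) = 84. Together 408.
Add back pairs where two caps are both exceeded: 10 + 10 + 4 + 20 + 10 + 10 = 64.
By inclusion–exclusion the count is 364 − 408 + 64 = 20.

20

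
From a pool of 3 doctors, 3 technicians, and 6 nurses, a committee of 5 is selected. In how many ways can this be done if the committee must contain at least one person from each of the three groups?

540

With no constraint there are C(12,5) = 792 possible selections.
Selections missing a whole group: no doctors → C(9,5) = 126; no technicians → C(9,5) = 126; no nurses → C(6,5) = 6.
Add back selections omitting two groups (i.e. drawn from a single group): C(3,5) + C(3,5) + C(6,5) = 6.
By inclusion–exclusion: 792 − 258 + 6 = 540.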